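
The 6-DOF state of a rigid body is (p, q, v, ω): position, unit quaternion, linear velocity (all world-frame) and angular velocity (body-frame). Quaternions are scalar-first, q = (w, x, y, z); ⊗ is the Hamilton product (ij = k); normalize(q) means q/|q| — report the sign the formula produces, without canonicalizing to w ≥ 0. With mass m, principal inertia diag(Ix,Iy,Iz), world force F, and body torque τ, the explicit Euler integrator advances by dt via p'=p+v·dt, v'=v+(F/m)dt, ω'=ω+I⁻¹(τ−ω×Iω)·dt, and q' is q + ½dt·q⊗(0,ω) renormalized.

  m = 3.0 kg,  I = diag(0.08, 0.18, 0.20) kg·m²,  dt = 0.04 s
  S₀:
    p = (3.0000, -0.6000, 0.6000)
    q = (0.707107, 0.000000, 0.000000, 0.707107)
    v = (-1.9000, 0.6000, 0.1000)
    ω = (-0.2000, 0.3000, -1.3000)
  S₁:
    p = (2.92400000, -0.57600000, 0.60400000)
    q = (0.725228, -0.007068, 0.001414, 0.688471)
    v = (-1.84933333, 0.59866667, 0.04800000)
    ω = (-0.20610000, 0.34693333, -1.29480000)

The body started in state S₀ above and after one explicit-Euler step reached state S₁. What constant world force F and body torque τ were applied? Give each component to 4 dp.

Δv = v₁−v₀ = (0.05066667, -0.00133333, -0.05200000)
F = m·Δv/dt = (3.8000, -0.1000, -3.9000)
ω₁ − ω₀ = (-0.00610000, 0.04693333, 0.00520000)
gyro term ω₀×Iω₀ = (-0.0078, -0.0312, -0.0060)
applied torque τ = (-0.0200, 0.1800, 0.0200)

F = (3.8000, -0.1000, -3.9000)
τ = (-0.0200, 0.1800, 0.0200)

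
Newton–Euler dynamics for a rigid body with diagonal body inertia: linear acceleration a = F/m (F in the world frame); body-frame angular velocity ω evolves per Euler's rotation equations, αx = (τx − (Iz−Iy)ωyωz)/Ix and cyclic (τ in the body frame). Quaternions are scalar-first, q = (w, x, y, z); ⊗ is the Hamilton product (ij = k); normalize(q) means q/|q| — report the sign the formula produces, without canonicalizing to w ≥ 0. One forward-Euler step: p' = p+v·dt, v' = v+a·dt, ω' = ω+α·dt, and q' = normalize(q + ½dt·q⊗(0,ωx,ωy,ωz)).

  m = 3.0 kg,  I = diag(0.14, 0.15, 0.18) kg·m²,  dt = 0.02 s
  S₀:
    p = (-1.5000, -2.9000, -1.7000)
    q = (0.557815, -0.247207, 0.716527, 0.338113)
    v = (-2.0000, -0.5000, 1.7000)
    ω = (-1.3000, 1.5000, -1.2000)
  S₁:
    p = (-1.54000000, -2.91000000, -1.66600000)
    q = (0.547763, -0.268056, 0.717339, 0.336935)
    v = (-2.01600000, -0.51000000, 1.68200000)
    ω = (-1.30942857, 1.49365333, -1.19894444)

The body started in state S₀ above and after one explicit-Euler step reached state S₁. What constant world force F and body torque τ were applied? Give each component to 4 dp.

ω₁ − ω₀ = (-0.00942857, -0.00634667, 0.00105556)
gyro term ω₀×Iω₀ = (-0.0540, -0.0624, -0.0195)
applied torque τ = (-0.1200, -0.1100, -0.0100)
Δv = v₁−v₀ = (-0.01600000, -0.01000000, -0.01800000)
m·(v₁−v₀)/dt = (-2.4000, -1.5000, -2.7000)

F = (-2.4000, -1.5000, -2.7000)
τ = (-0.1200, -0.1100, -0.0100)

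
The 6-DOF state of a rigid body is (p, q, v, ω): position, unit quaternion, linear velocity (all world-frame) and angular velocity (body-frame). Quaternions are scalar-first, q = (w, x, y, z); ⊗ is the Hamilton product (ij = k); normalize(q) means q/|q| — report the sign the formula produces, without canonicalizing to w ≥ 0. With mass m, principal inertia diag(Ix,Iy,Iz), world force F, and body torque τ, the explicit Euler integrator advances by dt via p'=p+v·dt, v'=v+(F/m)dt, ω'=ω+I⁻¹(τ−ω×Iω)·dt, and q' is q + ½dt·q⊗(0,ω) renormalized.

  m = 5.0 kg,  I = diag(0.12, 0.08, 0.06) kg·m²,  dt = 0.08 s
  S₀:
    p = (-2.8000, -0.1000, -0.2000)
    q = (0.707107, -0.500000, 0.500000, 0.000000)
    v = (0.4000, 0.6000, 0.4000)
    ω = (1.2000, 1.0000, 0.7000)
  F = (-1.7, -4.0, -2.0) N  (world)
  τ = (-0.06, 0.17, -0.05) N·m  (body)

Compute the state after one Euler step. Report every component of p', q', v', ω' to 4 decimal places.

(τ − ω×Iω)/I = (-0.3833, 1.4950, -0.0333)
ω + α·dt = (1.1693, 1.1196, 0.6973)
2q̇ = q⊗(0,ω) = (0.1000000, 1.1985284, 1.0571070, -0.6050251)
updated quaternion q' = (0.7094, -0.4510, 0.5410, -0.0241)
p + v·dt = (-2.7680, -0.0520, -0.1680)
new velocity v' = (0.3728, 0.5360, 0.3680)

p' = (-2.7680, -0.0520, -0.1680)
q' = (0.7094, -0.4510, 0.5410, -0.0241)
v' = (0.3728, 0.5360, 0.3680)
ω' = (1.1693, 1.1196, 0.6973)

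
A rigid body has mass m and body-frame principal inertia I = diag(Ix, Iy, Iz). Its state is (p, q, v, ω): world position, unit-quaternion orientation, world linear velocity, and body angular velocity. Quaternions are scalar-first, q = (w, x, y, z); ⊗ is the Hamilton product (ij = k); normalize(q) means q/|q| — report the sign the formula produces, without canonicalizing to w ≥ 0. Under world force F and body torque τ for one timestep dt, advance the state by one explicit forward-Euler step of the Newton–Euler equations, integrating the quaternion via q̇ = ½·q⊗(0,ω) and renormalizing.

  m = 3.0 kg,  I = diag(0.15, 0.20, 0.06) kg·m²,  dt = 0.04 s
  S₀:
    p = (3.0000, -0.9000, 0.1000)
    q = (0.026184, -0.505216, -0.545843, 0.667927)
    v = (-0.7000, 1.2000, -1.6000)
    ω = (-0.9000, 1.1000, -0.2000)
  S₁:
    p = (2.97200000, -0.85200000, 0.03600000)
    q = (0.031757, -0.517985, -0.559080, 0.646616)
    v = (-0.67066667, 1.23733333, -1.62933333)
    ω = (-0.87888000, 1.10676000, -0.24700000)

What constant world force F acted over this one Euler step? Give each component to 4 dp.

F = (2.2000, 2.8000, -2.2000)

Δv = v₁−v₀ = (0.02933333, 0.03733333, -0.02933333)
F = m·Δv/dt = (2.2000, 2.8000, -2.2000)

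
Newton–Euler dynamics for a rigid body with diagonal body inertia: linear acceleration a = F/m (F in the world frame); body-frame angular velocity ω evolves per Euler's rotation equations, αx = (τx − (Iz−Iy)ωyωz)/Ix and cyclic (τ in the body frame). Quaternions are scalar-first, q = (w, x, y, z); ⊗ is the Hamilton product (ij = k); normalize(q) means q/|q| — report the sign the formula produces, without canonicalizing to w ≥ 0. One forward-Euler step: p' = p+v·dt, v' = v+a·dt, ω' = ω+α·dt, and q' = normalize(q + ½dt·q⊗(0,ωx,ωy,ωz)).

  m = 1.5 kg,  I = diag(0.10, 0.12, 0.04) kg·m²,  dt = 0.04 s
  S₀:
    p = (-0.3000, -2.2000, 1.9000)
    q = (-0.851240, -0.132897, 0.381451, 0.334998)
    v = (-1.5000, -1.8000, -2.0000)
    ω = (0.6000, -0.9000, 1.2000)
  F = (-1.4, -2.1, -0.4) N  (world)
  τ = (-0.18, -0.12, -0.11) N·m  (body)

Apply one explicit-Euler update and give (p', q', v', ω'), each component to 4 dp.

p' = (-0.3600, -2.2720, 1.8200)
q' = (-0.8504, -0.1279, 0.4038, 0.3122)
v' = (-1.5373, -1.8560, -2.0107)
ω' = (0.4934, -0.9544, 1.1008)

a = (-0.9333, -1.4000, -0.2667)
p' = p + v·dt = (-0.3600, -2.2720, 1.8200)
v' = v + a·dt = (-1.5373, -1.8560, -2.0107)
precession coupling ω×(Iω) = (0.0864, 0.0432, -0.0108)
α = I⁻¹(τ − ω×Iω) = (-2.6640, -1.3600, -2.4800)
ω + α·dt = (0.4934, -0.9544, 1.1008)
q⊗(0,ω) = (0.0210465, 0.2484954, 1.1265912, -1.1307513)
q + ½dt·q⊗(0,ω), renormalized = (-0.8504, -0.1279, 0.4038, 0.3122)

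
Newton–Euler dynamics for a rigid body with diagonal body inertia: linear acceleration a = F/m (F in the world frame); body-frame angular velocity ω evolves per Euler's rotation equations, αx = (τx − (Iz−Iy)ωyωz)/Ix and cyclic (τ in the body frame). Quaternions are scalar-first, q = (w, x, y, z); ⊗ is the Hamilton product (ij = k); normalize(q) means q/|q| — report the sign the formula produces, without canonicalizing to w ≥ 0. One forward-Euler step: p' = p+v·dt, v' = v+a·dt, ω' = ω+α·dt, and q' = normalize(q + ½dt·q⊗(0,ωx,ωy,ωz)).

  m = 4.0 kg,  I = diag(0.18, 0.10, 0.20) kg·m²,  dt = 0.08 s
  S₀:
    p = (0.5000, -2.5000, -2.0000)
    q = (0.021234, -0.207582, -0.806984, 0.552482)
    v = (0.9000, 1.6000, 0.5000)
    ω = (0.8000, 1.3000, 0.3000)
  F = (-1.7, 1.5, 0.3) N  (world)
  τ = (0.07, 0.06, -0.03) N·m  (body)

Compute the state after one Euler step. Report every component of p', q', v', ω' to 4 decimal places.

p' = (0.5720, -2.3720, -1.9600)
q' = (0.0631, -0.2448, -0.7842, 0.5667)
v' = (0.8660, 1.6300, 0.5060)
ω' = (0.8138, 1.3518, 0.3213)

p + v·dt = (0.5720, -2.3720, -1.9600)
v + (F/m)dt = (0.8660, 1.6300, 0.5060)
ω×(Iω) gyroscopic = (0.0390, -0.0048, -0.0832)
(τ − ω×Iω)/I = (0.1722, 0.6480, 0.2660)
ω' = ω + α·dt = (0.8138, 1.3518, 0.3213)
Hamilton product q⊗(0,ω) = (1.0494002, -0.9433346, 0.5318644, 0.3821008)
q' = normalize(q + ½dt·q⊗(0,ω)) = (0.0631, -0.2448, -0.7842, 0.5667)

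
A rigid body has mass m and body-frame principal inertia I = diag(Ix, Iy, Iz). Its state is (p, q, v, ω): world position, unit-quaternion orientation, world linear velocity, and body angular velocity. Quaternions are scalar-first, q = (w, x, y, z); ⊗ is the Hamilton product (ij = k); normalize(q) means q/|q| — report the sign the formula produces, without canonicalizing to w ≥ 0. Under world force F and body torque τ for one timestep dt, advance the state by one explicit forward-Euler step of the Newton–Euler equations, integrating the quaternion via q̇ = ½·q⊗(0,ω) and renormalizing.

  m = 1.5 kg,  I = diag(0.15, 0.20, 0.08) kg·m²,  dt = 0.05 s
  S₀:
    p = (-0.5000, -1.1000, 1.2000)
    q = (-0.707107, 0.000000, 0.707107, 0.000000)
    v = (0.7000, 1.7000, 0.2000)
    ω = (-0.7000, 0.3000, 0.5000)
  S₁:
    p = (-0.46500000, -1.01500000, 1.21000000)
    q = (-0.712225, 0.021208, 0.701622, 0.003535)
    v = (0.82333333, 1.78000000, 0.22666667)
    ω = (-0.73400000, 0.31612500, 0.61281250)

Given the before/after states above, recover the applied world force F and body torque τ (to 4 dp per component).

F = (3.7000, 2.4000, 0.8000)
τ = (-0.1200, 0.0400, 0.1700)

v₁ − v₀ = (0.12333333, 0.08000000, 0.02666667)
m·(v₁−v₀)/dt = (3.7000, 2.4000, 0.8000)
Δω = ω₁−ω₀ = (-0.03400000, 0.01612500, 0.11281250)
τ = I·(Δω/dt) + ω₀×(Iω₀) = (-0.1200, 0.0400, 0.1700)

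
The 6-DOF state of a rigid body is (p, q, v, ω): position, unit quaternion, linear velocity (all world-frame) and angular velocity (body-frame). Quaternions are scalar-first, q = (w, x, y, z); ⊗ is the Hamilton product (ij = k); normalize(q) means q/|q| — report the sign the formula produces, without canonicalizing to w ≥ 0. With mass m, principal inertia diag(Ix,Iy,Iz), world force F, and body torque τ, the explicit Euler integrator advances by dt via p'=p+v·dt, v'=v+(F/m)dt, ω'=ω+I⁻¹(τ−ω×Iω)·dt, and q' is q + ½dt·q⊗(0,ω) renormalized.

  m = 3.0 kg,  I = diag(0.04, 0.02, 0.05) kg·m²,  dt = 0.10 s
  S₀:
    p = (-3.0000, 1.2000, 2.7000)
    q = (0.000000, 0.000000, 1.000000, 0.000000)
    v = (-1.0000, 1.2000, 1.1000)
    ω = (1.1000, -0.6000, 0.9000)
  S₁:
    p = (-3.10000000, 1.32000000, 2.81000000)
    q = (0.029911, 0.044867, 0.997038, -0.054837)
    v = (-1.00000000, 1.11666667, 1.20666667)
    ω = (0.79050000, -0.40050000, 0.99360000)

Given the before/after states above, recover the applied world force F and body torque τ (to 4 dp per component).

rate change Δω = (-0.30950000, 0.19950000, 0.09360000)
applied torque τ = (-0.1400, 0.0300, 0.0600)
v₁ − v₀ = (0.00000000, -0.08333333, 0.10666667)
applied force F = (0.0000, -2.5000, 3.2000)

F = (0.0000, -2.5000, 3.2000)
τ = (-0.1400, 0.0300, 0.0600)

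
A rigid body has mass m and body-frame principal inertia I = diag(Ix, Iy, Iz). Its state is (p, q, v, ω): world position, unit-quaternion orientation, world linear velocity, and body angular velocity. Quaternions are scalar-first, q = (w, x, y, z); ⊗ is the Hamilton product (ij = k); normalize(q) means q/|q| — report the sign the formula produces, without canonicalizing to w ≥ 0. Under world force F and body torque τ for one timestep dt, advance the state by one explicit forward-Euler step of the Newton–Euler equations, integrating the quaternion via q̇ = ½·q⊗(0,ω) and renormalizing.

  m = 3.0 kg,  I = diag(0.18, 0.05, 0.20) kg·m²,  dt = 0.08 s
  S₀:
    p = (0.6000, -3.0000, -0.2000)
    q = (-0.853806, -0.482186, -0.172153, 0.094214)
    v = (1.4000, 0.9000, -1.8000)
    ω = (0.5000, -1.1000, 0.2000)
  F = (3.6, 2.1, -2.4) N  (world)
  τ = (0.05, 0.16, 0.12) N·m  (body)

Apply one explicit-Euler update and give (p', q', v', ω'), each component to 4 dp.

precession coupling ω×(Iω) = (-0.0330, -0.0020, 0.0715)
(τ − ω×Iω)/I = (0.4611, 3.2400, 0.2425)
ω' = ω + α·dt = (0.5369, -0.8408, 0.2194)
q⊗(0,ω) = (0.0328819, -0.3576982, 1.0827308, 0.4457199)
q' = normalize(q + ½dt·q⊗(0,ω)) = (-0.8515, -0.4959, -0.1287, 0.1119)
a = (1.2000, 0.7000, -0.8000)
p' = p + v·dt = (0.7120, -2.9280, -0.3440)
v' = v + a·dt = (1.4960, 0.9560, -1.8640)

p' = (0.7120, -2.9280, -0.3440)
q' = (-0.8515, -0.4959, -0.1287, 0.1119)
v' = (1.4960, 0.9560, -1.8640)
ω' = (0.5369, -0.8408, 0.2194)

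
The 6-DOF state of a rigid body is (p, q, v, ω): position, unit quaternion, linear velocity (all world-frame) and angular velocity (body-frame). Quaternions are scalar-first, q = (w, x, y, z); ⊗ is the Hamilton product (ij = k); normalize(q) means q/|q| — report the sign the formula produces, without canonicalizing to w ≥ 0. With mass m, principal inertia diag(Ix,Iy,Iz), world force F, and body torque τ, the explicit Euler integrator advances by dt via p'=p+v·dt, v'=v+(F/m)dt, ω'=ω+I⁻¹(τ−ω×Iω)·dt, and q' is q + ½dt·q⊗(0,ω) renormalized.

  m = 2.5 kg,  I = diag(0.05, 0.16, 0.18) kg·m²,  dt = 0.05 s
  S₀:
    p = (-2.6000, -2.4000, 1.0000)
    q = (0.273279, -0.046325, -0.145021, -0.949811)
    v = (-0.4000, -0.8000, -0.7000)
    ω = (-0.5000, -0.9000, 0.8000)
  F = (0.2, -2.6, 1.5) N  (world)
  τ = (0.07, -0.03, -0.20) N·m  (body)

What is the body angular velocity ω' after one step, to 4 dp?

precession coupling ω×(Iω) = (-0.0144, 0.0520, 0.0495)
angular accel α = (1.6880, -0.5125, -1.3861)
new body rate ω' = (-0.4156, -0.9256, 0.7307)

ω' = (-0.4156, -0.9256, 0.7307)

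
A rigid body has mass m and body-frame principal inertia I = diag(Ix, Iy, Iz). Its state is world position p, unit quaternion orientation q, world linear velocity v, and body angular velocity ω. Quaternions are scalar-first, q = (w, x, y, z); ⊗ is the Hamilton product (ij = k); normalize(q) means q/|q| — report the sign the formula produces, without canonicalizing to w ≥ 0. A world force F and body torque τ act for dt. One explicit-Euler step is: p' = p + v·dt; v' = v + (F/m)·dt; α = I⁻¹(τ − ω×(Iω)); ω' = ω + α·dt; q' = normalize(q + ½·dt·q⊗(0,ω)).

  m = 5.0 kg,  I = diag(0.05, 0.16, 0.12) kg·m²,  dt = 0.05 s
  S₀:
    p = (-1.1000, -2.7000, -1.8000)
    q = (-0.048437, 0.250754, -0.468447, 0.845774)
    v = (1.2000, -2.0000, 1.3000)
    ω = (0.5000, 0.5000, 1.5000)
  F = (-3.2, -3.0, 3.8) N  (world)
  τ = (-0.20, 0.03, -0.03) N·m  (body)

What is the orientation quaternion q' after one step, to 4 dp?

2q̇ = q⊗(0,ω) = (-1.1598145, -1.1497760, 0.0225375, 0.2869450)
q' = normalize(q + ½dt·q⊗(0,ω)) = (-0.0774, 0.2218, -0.4675, 0.8522)

q' = (-0.0774, 0.2218, -0.4675, 0.8522)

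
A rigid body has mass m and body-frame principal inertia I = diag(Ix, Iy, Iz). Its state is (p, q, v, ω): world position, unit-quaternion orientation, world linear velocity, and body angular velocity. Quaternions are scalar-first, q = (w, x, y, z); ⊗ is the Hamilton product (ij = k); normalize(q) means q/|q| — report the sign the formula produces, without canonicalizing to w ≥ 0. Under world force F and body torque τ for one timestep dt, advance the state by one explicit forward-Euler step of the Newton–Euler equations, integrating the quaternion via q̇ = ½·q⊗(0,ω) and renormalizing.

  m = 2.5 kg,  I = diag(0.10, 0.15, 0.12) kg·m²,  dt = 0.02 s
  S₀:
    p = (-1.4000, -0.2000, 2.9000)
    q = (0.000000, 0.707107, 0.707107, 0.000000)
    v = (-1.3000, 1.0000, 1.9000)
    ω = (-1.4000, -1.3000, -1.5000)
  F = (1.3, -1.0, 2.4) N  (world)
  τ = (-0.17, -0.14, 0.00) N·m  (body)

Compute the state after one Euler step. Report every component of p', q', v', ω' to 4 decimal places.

p' = (-1.4260, -0.1800, 2.9380)
q' = (0.0191, 0.6963, 0.7175, 0.0007)
v' = (-1.2896, 0.9920, 1.9192)
ω' = (-1.4223, -1.3131, -1.5152)

a = F/m = (0.5200, -0.4000, 0.9600)
new position p' = (-1.4260, -0.1800, 2.9380)
v + (F/m)dt = (-1.2896, 0.9920, 1.9192)
gyro term ω×Iω = (-0.0585, -0.0420, 0.0910)
(τ − ω×Iω)/I = (-1.1150, -0.6533, -0.7583)
new body rate ω' = (-1.4223, -1.3131, -1.5152)
q⊗(0,ω) = (1.9091889, -1.0606605, 1.0606605, 0.0707107)
q' = normalize(q + ½dt·q⊗(0,ω)) = (0.0191, 0.6963, 0.7175, 0.0007)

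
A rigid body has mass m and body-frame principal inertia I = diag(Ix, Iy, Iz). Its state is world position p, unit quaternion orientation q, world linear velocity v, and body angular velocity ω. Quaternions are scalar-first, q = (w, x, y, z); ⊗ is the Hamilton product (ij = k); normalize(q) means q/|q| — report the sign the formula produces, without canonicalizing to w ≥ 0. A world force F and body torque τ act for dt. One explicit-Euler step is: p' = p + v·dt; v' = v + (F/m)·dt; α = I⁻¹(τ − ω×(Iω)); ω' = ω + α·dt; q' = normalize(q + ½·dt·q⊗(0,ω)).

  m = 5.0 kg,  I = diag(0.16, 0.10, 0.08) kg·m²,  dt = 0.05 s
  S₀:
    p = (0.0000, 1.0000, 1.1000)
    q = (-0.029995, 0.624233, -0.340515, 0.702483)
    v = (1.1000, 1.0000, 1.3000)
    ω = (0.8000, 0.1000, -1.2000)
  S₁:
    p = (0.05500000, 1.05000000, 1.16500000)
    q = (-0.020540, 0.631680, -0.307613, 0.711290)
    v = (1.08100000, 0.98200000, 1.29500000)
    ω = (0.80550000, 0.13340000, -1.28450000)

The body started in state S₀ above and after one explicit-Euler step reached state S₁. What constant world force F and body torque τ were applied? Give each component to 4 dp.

Δω = ω₁−ω₀ = (0.00550000, 0.03340000, -0.08450000)
gyro term ω₀×Iω₀ = (0.0024, -0.0768, -0.0048)
τ = I·(Δω/dt) + ω₀×(Iω₀) = (0.0200, -0.0100, -0.1400)
v₁ − v₀ = (-0.01900000, -0.01800000, -0.00500000)
F = m·Δv/dt = (-1.9000, -1.8000, -0.5000)

F = (-1.9000, -1.8000, -0.5000)
τ = (0.0200, -0.0100, -0.1400)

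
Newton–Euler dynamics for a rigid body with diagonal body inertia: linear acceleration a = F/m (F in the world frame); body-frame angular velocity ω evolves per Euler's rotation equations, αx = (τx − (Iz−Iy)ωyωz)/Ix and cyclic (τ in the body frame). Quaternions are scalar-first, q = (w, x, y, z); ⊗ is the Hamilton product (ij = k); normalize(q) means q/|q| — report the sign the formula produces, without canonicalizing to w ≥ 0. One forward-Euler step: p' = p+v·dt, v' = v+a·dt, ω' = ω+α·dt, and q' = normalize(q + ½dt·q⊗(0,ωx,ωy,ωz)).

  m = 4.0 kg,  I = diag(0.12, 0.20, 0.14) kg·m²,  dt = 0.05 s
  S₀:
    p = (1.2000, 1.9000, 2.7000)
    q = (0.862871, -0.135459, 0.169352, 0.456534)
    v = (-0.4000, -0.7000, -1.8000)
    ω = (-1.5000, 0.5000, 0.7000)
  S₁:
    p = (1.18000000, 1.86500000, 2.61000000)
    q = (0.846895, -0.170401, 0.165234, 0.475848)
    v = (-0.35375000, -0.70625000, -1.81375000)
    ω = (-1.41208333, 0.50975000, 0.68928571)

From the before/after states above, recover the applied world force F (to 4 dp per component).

velocity change Δv = (0.04625000, -0.00625000, -0.01375000)
F = m·Δv/dt = (3.7000, -0.5000, -1.1000)

F = (3.7000, -0.5000, -1.1000)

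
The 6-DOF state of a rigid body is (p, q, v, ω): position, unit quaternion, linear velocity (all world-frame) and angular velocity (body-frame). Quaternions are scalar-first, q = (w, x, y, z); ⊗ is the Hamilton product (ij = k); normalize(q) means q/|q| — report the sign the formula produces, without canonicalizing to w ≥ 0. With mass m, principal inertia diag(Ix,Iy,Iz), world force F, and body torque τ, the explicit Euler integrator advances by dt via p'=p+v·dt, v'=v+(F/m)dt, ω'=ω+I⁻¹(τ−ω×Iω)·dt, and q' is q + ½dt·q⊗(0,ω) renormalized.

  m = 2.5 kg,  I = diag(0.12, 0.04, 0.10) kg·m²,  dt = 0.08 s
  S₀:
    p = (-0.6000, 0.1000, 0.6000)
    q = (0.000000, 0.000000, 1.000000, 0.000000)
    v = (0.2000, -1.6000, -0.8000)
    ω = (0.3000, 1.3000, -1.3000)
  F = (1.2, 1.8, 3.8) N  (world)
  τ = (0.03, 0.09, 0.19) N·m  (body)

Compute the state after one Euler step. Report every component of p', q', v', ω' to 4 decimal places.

p' = (-0.5840, -0.0280, 0.5360)
q' = (-0.0519, -0.0519, 0.9972, -0.0120)
v' = (0.2384, -1.5424, -0.6784)
ω' = (0.3876, 1.4956, -1.1230)

a = (0.4800, 0.7200, 1.5200)
new position p' = (-0.5840, -0.0280, 0.5360)
v + (F/m)dt = (0.2384, -1.5424, -0.6784)
α = I⁻¹(τ − ω×Iω) = (1.0950, 2.4450, 2.2120)
ω' = ω + α·dt = (0.3876, 1.4956, -1.1230)
q⊗(0,ω) = (-1.3000000, -1.3000000, 0.0000000, -0.3000000)
q + ½dt·q⊗(0,ω), renormalized = (-0.0519, -0.0519, 0.9972, -0.0120)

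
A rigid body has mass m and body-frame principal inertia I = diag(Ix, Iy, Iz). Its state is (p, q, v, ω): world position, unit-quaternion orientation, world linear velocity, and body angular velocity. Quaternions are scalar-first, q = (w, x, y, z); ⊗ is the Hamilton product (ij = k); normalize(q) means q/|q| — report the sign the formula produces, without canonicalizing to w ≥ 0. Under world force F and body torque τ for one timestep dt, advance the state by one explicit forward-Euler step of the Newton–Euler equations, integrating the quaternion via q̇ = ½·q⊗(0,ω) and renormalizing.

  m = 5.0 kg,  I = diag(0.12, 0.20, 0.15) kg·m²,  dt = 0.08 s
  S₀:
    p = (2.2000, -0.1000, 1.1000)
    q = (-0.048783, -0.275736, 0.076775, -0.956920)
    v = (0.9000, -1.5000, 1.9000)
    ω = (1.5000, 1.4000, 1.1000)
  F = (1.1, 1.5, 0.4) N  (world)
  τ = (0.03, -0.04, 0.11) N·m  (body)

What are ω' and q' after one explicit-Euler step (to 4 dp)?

ω' = (1.5713, 1.4038, 1.0691)
q' = (0.0055, -0.2207, 0.0286, -0.9749)

angular accel α = (0.8917, 0.0475, -0.3867)
ω + α·dt = (1.5713, 1.4038, 1.0691)
Hamilton product q⊗(0,ω) = (1.3587310, 1.3509660, -1.2003666, -0.5548542)
updated quaternion q' = (0.0055, -0.2207, 0.0286, -0.9749)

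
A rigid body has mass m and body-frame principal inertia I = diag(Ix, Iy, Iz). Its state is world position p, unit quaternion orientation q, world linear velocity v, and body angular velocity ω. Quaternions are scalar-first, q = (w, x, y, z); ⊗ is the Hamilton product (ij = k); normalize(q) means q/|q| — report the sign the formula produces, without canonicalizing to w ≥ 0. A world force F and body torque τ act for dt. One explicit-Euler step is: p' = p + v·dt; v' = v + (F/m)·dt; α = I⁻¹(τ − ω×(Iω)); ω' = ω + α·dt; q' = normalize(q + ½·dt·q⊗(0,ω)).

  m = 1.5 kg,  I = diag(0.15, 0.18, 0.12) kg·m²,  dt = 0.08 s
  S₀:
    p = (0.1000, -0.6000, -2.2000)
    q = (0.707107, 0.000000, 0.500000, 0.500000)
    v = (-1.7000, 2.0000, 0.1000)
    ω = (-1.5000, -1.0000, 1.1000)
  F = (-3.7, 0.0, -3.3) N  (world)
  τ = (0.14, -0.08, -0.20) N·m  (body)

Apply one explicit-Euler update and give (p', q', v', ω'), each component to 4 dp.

p' = (-0.0360, -0.4400, -2.1920)
q' = (0.7026, -0.0004, 0.4401, 0.5591)
v' = (-1.8973, 2.0000, -0.0760)
ω' = (-1.4605, -1.0136, 0.9367)

linear accel F/m = (-2.4667, 0.0000, -2.2000)
new position p' = (-0.0360, -0.4400, -2.1920)
v' = v + a·dt = (-1.8973, 2.0000, -0.0760)
ω×(Iω) gyroscopic = (0.0660, -0.0495, 0.0450)
α = I⁻¹(τ − ω×Iω) = (0.4933, -0.1694, -2.0417)
ω + α·dt = (-1.4605, -1.0136, 0.9367)
Hamilton product q⊗(0,ω) = (-0.0500000, -0.0106605, -1.4571070, 1.5278177)
updated quaternion q' = (0.7026, -0.0004, 0.4401, 0.5591)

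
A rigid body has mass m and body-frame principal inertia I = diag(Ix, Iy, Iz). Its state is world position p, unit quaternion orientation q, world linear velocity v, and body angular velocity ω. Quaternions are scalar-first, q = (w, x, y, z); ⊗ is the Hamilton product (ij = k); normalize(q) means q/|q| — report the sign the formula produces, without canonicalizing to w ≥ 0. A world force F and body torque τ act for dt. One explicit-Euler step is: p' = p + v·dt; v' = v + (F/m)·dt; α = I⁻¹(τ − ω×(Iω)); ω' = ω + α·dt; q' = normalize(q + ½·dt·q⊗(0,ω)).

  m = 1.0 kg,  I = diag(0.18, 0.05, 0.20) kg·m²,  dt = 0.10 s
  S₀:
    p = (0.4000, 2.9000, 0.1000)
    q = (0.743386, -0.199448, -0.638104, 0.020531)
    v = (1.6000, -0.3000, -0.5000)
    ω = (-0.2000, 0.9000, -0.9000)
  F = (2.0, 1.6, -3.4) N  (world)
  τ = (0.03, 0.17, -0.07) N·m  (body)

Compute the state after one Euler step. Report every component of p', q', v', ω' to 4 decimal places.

p' = (0.5600, 2.8700, 0.0500)
q' = (0.7694, -0.1787, -0.6126, -0.0282)
v' = (1.8000, -0.1400, -0.8400)
ω' = (-0.1158, 1.2472, -0.9467)

a = (2.0000, 1.6000, -3.4000)
new position p' = (0.5600, 2.8700, 0.0500)
v' = v + a·dt = (1.8000, -0.1400, -0.8400)
α = I⁻¹(τ − ω×Iω) = (0.8417, 3.4720, -0.4670)
new body rate ω' = (-0.1158, 1.2472, -0.9467)
Hamilton product q⊗(0,ω) = (0.5528819, 0.4071385, 0.4854380, -0.9761714)
updated quaternion q' = (0.7694, -0.1787, -0.6126, -0.0282)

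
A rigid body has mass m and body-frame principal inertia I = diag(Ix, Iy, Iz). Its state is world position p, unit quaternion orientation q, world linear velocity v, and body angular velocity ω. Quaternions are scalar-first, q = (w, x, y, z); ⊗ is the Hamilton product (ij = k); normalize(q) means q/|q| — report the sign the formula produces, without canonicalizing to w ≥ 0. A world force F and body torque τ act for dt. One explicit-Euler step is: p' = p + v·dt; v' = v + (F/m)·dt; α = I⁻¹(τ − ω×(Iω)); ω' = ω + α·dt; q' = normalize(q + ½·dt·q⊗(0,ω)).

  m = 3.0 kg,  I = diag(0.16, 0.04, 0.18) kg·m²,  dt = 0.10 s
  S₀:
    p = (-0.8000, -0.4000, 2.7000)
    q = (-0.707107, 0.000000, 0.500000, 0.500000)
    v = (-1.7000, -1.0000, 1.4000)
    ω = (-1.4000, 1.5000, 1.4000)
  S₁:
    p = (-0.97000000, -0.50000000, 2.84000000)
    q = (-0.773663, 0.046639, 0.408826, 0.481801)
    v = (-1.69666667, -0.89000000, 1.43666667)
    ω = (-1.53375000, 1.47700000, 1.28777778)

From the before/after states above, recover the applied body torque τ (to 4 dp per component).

τ = (0.0800, 0.0300, 0.0500)

Δω = ω₁−ω₀ = (-0.13375000, -0.02300000, -0.11222222)
precession coupling = (0.2940, 0.0392, 0.2520)
τ = I·(Δω/dt) + ω₀×(Iω₀) = (0.0800, 0.0300, 0.0500)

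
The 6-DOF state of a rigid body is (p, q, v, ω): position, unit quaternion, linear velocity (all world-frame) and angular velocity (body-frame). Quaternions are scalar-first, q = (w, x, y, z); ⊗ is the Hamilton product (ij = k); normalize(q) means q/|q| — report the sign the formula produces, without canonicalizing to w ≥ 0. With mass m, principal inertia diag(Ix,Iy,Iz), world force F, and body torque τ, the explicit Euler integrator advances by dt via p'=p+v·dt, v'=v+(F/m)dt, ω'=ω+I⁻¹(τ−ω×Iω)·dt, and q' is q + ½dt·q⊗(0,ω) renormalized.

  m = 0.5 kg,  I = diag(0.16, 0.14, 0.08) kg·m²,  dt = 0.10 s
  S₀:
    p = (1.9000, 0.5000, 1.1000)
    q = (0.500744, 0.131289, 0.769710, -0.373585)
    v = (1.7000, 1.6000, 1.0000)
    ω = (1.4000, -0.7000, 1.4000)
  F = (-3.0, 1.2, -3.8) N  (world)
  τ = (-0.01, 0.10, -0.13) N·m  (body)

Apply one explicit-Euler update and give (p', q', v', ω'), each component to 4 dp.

p' = (2.0700, 0.6600, 1.2000)
q' = (0.5417, 0.2060, 0.7129, -0.3948)
v' = (1.1000, 1.8400, 0.2400)
ω' = (1.3570, -0.7406, 1.2130)

a = (-6.0000, 2.4000, -7.6000)
p + v·dt = (2.0700, 0.6600, 1.2000)
new velocity v' = (1.1000, 1.8400, 0.2400)
angular accel α = (-0.4300, -0.4057, -1.8700)
ω' = ω + α·dt = (1.3570, -0.7406, 1.2130)
Hamilton product q⊗(0,ω) = (0.8780114, 1.5171261, -1.0573444, -0.4684547)
updated quaternion q' = (0.5417, 0.2060, 0.7129, -0.3948)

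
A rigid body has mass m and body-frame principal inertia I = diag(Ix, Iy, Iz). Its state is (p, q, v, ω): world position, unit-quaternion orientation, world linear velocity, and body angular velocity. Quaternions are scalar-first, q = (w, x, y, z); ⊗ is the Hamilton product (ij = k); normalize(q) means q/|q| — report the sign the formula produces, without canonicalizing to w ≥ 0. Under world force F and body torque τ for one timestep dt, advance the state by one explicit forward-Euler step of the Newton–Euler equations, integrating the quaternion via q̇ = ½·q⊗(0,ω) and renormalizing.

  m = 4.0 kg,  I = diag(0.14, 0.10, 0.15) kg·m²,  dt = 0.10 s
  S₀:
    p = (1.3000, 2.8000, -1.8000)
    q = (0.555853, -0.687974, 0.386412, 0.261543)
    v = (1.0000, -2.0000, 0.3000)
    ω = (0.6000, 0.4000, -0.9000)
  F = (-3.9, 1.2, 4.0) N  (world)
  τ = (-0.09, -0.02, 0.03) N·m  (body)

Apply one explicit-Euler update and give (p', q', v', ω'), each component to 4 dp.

p' = (1.4000, 2.6000, -1.7700)
q' = (0.5796, -0.6928, 0.3738, 0.2108)
v' = (0.9025, -1.9700, 0.4000)
ω' = (0.5486, 0.3746, -0.8736)

p + v·dt = (1.4000, 2.6000, -1.7700)
v + (F/m)dt = (0.9025, -1.9700, 0.4000)
gyro term ω×Iω = (-0.0180, 0.0054, -0.0096)
α = I⁻¹(τ − ω×Iω) = (-0.5143, -0.2540, 0.2640)
ω + α·dt = (0.5486, 0.3746, -0.8736)
2q̇ = q⊗(0,ω) = (0.4936083, -0.1188762, -0.2399096, -1.0073045)
q' = normalize(q + ½dt·q⊗(0,ω)) = (0.5796, -0.6928, 0.3738, 0.2108)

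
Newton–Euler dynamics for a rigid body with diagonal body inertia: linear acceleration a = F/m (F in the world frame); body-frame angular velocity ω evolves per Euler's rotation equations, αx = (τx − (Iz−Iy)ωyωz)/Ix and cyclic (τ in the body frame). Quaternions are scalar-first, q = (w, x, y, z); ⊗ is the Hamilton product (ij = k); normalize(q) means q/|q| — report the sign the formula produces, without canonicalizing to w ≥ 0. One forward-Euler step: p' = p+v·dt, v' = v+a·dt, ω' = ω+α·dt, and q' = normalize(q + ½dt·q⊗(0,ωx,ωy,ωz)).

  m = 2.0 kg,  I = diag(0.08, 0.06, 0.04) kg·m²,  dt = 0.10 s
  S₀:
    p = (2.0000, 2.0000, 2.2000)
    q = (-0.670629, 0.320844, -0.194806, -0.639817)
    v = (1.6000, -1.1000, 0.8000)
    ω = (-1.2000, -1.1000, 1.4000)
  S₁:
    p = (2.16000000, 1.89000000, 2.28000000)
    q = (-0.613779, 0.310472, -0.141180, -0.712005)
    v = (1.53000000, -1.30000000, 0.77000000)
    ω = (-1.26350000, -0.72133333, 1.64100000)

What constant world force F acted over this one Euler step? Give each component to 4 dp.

F = (-1.4000, -4.0000, -0.6000)

velocity change Δv = (-0.07000000, -0.20000000, -0.03000000)
F = m·Δv/dt = (-1.4000, -4.0000, -0.6000)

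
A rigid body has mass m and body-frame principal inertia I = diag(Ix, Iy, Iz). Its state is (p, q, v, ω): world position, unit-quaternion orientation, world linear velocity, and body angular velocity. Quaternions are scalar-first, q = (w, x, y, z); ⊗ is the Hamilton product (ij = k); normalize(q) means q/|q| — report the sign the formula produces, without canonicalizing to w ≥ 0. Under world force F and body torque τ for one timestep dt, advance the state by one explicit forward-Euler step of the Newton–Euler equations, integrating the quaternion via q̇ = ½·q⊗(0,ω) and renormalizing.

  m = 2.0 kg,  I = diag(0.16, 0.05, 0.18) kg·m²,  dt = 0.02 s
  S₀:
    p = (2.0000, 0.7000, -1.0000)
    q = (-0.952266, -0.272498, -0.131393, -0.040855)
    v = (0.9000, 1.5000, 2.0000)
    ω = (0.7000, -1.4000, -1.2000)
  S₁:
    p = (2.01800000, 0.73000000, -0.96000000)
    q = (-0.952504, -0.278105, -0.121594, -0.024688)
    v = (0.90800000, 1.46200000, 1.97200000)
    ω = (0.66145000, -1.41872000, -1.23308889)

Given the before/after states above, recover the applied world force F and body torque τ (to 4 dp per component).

F = (0.8000, -3.8000, -2.8000)
τ = (-0.0900, -0.0300, -0.1900)

rate change Δω = (-0.03855000, -0.01872000, -0.03308889)
I·α + gyro = (-0.0900, -0.0300, -0.1900)
Δv = v₁−v₀ = (0.00800000, -0.03800000, -0.02800000)
F = m·Δv/dt = (0.8000, -3.8000, -2.8000)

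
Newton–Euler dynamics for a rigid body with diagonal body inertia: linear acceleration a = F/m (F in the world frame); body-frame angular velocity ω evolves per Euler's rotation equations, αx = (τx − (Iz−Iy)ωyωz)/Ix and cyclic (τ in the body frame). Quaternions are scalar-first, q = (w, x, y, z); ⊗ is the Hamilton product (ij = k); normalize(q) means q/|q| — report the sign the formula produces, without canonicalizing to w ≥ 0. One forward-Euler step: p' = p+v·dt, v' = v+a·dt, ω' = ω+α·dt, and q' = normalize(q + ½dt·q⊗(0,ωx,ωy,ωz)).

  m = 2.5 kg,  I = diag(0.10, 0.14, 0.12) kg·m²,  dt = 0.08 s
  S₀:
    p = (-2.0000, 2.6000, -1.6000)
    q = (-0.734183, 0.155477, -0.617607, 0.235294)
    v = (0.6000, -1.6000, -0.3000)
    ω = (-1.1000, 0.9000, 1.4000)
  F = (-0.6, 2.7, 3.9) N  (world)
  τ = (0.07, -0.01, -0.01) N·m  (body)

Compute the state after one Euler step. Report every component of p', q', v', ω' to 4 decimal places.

p' = (-1.9520, 2.4720, -1.6240)
q' = (-0.7160, 0.1443, -0.6610, 0.1721)
v' = (0.5808, -1.5136, -0.1752)
ω' = (-1.0238, 0.8767, 1.4197)

(τ − ω×Iω)/I = (0.9520, -0.2914, 0.2467)
new body rate ω' = (-1.0238, 0.8767, 1.4197)
2q̇ = q⊗(0,ω) = (0.3974594, -0.2688131, -1.1372559, -1.5672946)
q + ½dt·q⊗(0,ω), renormalized = (-0.7160, 0.1443, -0.6610, 0.1721)
p + v·dt = (-1.9520, 2.4720, -1.6240)
v' = v + a·dt = (0.5808, -1.5136, -0.1752)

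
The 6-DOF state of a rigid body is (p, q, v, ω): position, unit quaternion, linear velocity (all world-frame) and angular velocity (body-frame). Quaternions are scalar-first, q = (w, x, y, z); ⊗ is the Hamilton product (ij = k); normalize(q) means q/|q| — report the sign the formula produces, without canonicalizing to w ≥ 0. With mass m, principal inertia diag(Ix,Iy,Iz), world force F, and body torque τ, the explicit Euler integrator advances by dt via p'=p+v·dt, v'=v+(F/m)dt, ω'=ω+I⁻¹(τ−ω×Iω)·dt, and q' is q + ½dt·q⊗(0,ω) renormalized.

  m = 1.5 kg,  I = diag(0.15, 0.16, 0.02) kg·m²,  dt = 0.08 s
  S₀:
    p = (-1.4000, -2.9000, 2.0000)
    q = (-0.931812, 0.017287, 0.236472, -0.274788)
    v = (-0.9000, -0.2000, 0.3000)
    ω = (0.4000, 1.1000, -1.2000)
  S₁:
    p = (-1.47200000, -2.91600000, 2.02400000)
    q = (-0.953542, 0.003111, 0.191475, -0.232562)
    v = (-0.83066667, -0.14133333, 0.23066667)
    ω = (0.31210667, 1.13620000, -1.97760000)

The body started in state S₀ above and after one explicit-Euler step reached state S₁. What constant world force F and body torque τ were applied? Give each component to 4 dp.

F = (1.3000, 1.1000, -1.3000)
τ = (0.0200, 0.0100, -0.1900)

rate change Δω = (-0.08789333, 0.03620000, -0.77760000)
I·α + gyro = (0.0200, 0.0100, -0.1900)
v₁ − v₀ = (0.06933333, 0.05866667, -0.06933333)
applied force F = (1.3000, 1.1000, -1.3000)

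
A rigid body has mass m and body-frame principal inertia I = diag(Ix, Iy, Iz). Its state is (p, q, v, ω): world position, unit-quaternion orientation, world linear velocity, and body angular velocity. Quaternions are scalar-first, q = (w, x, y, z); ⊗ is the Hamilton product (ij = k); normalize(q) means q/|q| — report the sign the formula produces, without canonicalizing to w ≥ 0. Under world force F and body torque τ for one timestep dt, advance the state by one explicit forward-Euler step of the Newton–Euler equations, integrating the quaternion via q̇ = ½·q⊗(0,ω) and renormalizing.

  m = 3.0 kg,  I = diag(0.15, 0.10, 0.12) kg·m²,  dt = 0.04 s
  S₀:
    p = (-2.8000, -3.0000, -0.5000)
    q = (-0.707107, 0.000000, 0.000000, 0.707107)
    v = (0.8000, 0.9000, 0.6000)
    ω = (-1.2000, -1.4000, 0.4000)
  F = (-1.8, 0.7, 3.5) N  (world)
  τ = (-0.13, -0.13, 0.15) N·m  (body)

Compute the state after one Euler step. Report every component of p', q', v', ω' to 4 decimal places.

p' = (-2.7680, -2.9640, -0.4760)
q' = (-0.7123, 0.0367, 0.0028, 0.7010)
v' = (0.7760, 0.9093, 0.6467)
ω' = (-1.2317, -1.4462, 0.4780)

α = I⁻¹(τ − ω×Iω) = (-0.7920, -1.1560, 1.9500)
ω + α·dt = (-1.2317, -1.4462, 0.4780)
2q̇ = q⊗(0,ω) = (-0.2828428, 1.8384782, 0.1414214, -0.2828428)
q' = normalize(q + ½dt·q⊗(0,ω)) = (-0.7123, 0.0367, 0.0028, 0.7010)
linear accel F/m = (-0.6000, 0.2333, 1.1667)
new position p' = (-2.7680, -2.9640, -0.4760)
v + (F/m)dt = (0.7760, 0.9093, 0.6467)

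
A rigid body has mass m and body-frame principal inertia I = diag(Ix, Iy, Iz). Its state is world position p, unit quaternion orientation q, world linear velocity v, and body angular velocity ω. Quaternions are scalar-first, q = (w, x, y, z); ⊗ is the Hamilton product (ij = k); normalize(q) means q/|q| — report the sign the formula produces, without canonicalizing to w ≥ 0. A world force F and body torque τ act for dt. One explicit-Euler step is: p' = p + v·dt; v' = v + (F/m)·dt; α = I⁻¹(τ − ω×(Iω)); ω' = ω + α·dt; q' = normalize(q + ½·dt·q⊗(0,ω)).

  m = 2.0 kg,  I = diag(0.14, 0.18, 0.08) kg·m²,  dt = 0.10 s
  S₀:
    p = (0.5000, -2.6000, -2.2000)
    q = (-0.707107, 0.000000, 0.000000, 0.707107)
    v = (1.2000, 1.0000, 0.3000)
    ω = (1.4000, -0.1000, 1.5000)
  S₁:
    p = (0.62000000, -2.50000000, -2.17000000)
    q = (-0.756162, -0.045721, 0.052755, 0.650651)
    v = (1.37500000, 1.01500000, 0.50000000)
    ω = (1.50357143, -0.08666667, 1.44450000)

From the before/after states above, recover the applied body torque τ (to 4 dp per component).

Δω = ω₁−ω₀ = (0.10357143, 0.01333333, -0.05550000)
τ = I·(Δω/dt) + ω₀×(Iω₀) = (0.1600, 0.1500, -0.0500)

τ = (0.1600, 0.1500, -0.0500)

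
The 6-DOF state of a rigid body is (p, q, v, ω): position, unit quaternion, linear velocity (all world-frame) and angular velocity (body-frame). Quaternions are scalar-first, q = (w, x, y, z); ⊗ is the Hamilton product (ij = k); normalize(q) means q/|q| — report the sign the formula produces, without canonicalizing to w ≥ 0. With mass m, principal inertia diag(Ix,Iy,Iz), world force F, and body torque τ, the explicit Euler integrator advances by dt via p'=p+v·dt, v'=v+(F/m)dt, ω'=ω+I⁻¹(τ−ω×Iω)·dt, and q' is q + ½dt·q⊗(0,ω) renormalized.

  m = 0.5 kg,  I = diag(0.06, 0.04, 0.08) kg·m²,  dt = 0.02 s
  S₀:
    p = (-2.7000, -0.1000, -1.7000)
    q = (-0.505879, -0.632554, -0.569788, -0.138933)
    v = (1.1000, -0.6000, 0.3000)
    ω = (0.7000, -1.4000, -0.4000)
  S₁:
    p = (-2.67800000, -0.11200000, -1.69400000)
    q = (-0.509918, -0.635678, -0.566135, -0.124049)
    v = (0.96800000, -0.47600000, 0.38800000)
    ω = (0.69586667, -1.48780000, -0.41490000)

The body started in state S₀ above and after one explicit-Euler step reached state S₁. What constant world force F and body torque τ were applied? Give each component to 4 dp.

F = (-3.3000, 3.1000, 2.2000)
τ = (0.0100, -0.1700, -0.0400)

ω₁ − ω₀ = (-0.00413333, -0.08780000, -0.01490000)
precession coupling = (0.0224, 0.0056, 0.0196)
I·α + gyro = (0.0100, -0.1700, -0.0400)
Δv = v₁−v₀ = (-0.13200000, 0.12400000, 0.08800000)
applied force F = (-3.3000, 3.1000, 2.2000)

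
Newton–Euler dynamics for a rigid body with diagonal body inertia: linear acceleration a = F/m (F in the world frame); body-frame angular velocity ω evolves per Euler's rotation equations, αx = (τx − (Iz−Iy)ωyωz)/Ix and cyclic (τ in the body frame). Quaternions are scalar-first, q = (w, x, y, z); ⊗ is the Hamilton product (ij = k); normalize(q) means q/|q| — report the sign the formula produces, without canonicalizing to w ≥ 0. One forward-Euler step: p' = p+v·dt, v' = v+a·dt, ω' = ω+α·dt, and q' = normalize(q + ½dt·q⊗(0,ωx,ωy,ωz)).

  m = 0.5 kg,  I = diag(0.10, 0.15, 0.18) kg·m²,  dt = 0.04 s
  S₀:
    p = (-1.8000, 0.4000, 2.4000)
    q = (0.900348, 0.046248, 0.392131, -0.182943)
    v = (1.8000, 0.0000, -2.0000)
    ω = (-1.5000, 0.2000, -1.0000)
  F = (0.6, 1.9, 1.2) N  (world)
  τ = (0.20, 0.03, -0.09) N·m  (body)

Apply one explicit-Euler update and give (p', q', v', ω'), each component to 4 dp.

p' = (-1.7280, 0.4000, 2.3200)
q' = (0.8959, 0.0121, 0.4019, -0.1889)
v' = (1.8480, 0.1520, -1.9040)
ω' = (-1.4176, 0.2400, -1.0167)

new position p' = (-1.7280, 0.4000, 2.3200)
new velocity v' = (1.8480, 0.1520, -1.9040)
α = I⁻¹(τ − ω×Iω) = (2.0600, 1.0000, -0.4167)
ω' = ω + α·dt = (-1.4176, 0.2400, -1.0167)
Hamilton product q⊗(0,ω) = (-0.1919972, -1.7060644, 0.5007321, -0.3029019)
q' = normalize(q + ½dt·q⊗(0,ω)) = (0.8959, 0.0121, 0.4019, -0.1889)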